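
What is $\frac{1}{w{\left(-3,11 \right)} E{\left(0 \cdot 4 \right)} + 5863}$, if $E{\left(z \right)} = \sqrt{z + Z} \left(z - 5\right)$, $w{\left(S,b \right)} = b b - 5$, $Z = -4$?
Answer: $\frac{5863}{35720369} + \frac{1160 i}{35720369} \approx 0.00016414 + 3.2474 \cdot 10^{-5} i$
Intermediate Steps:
$w{\left(S,b \right)} = -5 + b^{2}$ ($w{\left(S,b \right)} = b^{2} - 5 = -5 + b^{2}$)
$E{\left(z \right)} = \sqrt{-4 + z} \left(-5 + z\right)$ ($E{\left(z \right)} = \sqrt{z - 4} \left(z - 5\right) = \sqrt{-4 + z} \left(-5 + z\right)$)
$\frac{1}{w{\left(-3,11 \right)} E{\left(0 \cdot 4 \right)} + 5863} = \frac{1}{\left(-5 + 11^{2}\right) \sqrt{-4 + 0 \cdot 4} \left(-5 + 0 \cdot 4\right) + 5863} = \frac{1}{\left(-5 + 121\right) \sqrt{-4 + 0} \left(-5 + 0\right) + 5863} = \frac{1}{116 \sqrt{-4} \left(-5\right) + 5863} = \frac{1}{116 \cdot 2 i \left(-5\right) + 5863} = \frac{1}{116 \left(- 10 i\right) + 5863} = \frac{1}{- 1160 i + 5863} = \frac{1}{5863 - 1160 i} = \frac{5863 + 1160 i}{35720369}$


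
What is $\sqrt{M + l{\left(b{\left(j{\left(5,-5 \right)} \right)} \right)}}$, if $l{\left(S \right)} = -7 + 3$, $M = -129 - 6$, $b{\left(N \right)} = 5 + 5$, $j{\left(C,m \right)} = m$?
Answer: $i \sqrt{139} \approx 11.79 i$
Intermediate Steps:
$b{\left(N \right)} = 10$
$M = -135$ ($M = -129 - 6 = -135$)
$l{\left(S \right)} = -4$
$\sqrt{M + l{\left(b{\left(j{\left(5,-5 \right)} \right)} \right)}} = \sqrt{-135 - 4} = \sqrt{-139} = i \sqrt{139}$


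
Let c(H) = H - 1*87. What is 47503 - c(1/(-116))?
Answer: 5520441/116 ≈ 47590.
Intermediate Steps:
c(H) = -87 + H (c(H) = H - 87 = -87 + H)
47503 - c(1/(-116)) = 47503 - (-87 + 1/(-116)) = 47503 - (-87 - 1/116) = 47503 - 1*(-10093/116) = 47503 + 10093/116 = 5520441/116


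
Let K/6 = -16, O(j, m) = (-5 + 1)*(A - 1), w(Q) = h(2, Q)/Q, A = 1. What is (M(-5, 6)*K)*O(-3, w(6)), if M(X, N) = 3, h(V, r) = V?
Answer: 0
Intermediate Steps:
w(Q) = 2/Q
O(j, m) = 0 (O(j, m) = (-5 + 1)*(1 - 1) = -4*0 = 0)
K = -96 (K = 6*(-16) = -96)
(M(-5, 6)*K)*O(-3, w(6)) = (3*(-96))*0 = -288*0 = 0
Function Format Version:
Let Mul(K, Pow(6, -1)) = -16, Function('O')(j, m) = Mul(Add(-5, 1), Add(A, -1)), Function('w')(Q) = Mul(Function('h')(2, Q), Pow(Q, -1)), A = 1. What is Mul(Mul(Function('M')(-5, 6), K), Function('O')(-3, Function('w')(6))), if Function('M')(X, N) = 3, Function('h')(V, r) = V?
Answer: 0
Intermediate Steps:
Function('w')(Q) = Mul(2, Pow(Q, -1))
Function('O')(j, m) = 0 (Function('O')(j, m) = Mul(Add(-5, 1), Add(1, -1)) = Mul(-4, 0) = 0)
K = -96 (K = Mul(6, -16) = -96)
Mul(Mul(Function('M')(-5, 6), K), Function('O')(-3, Function('w')(6))) = Mul(Mul(3, -96), 0) = Mul(-288, 0) = 0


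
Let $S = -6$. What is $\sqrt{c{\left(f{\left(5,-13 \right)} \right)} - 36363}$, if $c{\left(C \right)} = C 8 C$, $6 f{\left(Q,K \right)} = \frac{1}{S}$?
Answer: $\frac{i \sqrt{11781610}}{18} \approx 190.69 i$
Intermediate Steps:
$f{\left(Q,K \right)} = - \frac{1}{36}$ ($f{\left(Q,K \right)} = \frac{1}{6 \left(-6\right)} = \frac{1}{6} \left(- \frac{1}{6}\right) = - \frac{1}{36}$)
$c{\left(C \right)} = 8 C^{2}$ ($c{\left(C \right)} = 8 C C = 8 C^{2}$)
$\sqrt{c{\left(f{\left(5,-13 \right)} \right)} - 36363} = \sqrt{8 \left(- \frac{1}{36}\right)^{2} - 36363} = \sqrt{8 \cdot \frac{1}{1296} - 36363} = \sqrt{\frac{1}{162} - 36363} = \sqrt{- \frac{5890805}{162}} = \frac{i \sqrt{11781610}}{18}$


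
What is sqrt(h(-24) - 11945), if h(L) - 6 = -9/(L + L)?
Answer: I*sqrt(191021)/4 ≈ 109.26*I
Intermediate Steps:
h(L) = 6 - 9/(2*L) (h(L) = 6 - 9/(L + L) = 6 - 9/(2*L))
sqrt(h(-24) - 11945) = sqrt((6 - 9/2/(-24)) - 11945) = sqrt((6 - 9/2*(-1/24)) - 11945) = sqrt((6 + 3/16) - 11945) = sqrt(99/16 - 11945) = sqrt(-191021/16) = I*sqrt(191021)/4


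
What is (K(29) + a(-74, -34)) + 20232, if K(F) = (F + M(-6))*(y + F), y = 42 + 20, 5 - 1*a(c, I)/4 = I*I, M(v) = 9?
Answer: 19086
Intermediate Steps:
a(c, I) = 20 - 4*I**2 (a(c, I) = 20 - 4*I*I = 20 - 4*I**2)
y = 62
K(F) = (9 + F)*(62 + F) (K(F) = (F + 9)*(62 + F) = (9 + F)*(62 + F))
(K(29) + a(-74, -34)) + 20232 = ((558 + 29**2 + 71*29) + (20 - 4*(-34)**2)) + 20232 = ((558 + 841 + 2059) + (20 - 4*1156)) + 20232 = (3458 + (20 - 4624)) + 20232 = (3458 - 4604) + 20232 = -1146 + 20232 = 19086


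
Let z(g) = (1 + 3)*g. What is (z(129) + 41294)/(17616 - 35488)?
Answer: -20905/8936 ≈ -2.3394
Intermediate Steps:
z(g) = 4*g
(z(129) + 41294)/(17616 - 35488) = (4*129 + 41294)/(17616 - 35488) = (516 + 41294)/(-17872) = 41810*(-1/17872) = -20905/8936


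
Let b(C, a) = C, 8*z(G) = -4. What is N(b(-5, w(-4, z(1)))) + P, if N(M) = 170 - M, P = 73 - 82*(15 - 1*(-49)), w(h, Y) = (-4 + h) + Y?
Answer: -5000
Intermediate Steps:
z(G) = -½ (z(G) = (⅛)*(-4) = -½)
w(h, Y) = -4 + Y + h
P = -5175 (P = 73 - 82*(15 + 49) = 73 - 82*64 = 73 - 5248 = -5175)
N(b(-5, w(-4, z(1)))) + P = (170 - 1*(-5)) - 5175 = (170 + 5) - 5175 = 175 - 5175 = -5000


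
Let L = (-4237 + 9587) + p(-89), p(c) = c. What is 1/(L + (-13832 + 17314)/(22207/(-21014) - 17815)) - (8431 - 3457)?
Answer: -9796664786704869/1969574821289 ≈ -4974.0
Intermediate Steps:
L = 5261 (L = (-4237 + 9587) - 89 = 5350 - 89 = 5261)
1/(L + (-13832 + 17314)/(22207/(-21014) - 17815)) - (8431 - 3457) = 1/(5261 + (-13832 + 17314)/(22207/(-21014) - 17815)) - (8431 - 3457) = 1/(5261 + 3482/(22207*(-1/21014) - 17815)) - 1*4974 = 1/(5261 + 3482/(-22207/21014 - 17815)) - 4974 = 1/(5261 + 3482/(-374386617/21014)) - 4974 = 1/(5261 + 3482*(-21014/374386617)) - 4974 = 1/(5261 - 73170748/374386617) - 4974 = 1/(1969574821289/374386617) - 4974 = 374386617/1969574821289 - 4974 = -9796664786704869/1969574821289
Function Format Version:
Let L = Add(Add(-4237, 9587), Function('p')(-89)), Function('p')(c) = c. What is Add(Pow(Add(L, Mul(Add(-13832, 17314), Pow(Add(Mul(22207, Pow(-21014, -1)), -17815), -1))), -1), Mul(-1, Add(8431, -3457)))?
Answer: Rational(-9796664786704869, 1969574821289) ≈ -4974.0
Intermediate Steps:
L = 5261 (L = Add(Add(-4237, 9587), -89) = Add(5350, -89) = 5261)
Add(Pow(Add(L, Mul(Add(-13832, 17314), Pow(Add(Mul(22207, Pow(-21014, -1)), -17815), -1))), -1), Mul(-1, Add(8431, -3457))) = Add(Pow(Add(5261, Mul(Add(-13832, 17314), Pow(Add(Mul(22207, Pow(-21014, -1)), -17815), -1))), -1), Mul(-1, Add(8431, -3457))) = Add(Pow(Add(5261, Mul(3482, Pow(Add(Mul(22207, Rational(-1, 21014)), -17815), -1))), -1), Mul(-1, 4974)) = Add(Pow(Add(5261, Mul(3482, Pow(Add(Rational(-22207, 21014), -17815), -1))), -1), -4974) = Add(Pow(Add(5261, Mul(3482, Pow(Rational(-374386617, 21014), -1))), -1), -4974) = Add(Pow(Add(5261, Mul(3482, Rational(-21014, 374386617))), -1), -4974) = Add(Pow(Add(5261, Rational(-73170748, 374386617)), -1), -4974) = Add(Pow(Rational(1969574821289, 374386617), -1), -4974) = Add(Rational(374386617, 1969574821289), -4974) = Rational(-9796664786704869, 1969574821289)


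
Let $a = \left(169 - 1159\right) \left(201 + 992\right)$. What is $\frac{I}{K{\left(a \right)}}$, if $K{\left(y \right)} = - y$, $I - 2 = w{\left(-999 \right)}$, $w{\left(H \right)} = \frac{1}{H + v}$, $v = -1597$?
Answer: $\frac{5191}{3066057720} \approx 1.6931 \cdot 10^{-6}$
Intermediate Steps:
$w{\left(H \right)} = \frac{1}{-1597 + H}$ ($w{\left(H \right)} = \frac{1}{H - 1597} = \frac{1}{-1597 + H}$)
$I = \frac{5191}{2596}$ ($I = 2 + \frac{1}{-1597 - 999} = 2 + \frac{1}{-2596} = 2 - \frac{1}{2596} = \frac{5191}{2596} \approx 1.9996$)
$a = -1181070$ ($a = \left(-990\right) 1193 = -1181070$)
$\frac{I}{K{\left(a \right)}} = \frac{5191}{2596 \left(\left(-1\right) \left(-1181070\right)\right)} = \frac{5191}{2596 \cdot 1181070} = \frac{5191}{2596} \cdot \frac{1}{1181070} = \frac{5191}{3066057720}$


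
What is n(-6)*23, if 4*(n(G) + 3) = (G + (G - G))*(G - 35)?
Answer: 2691/2 ≈ 1345.5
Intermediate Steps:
n(G) = -3 + G*(-35 + G)/4 (n(G) = -3 + ((G + (G - G))*(G - 35))/4 = -3 + ((G + 0)*(-35 + G))/4 = -3 + (G*(-35 + G))/4 = -3 + G*(-35 + G)/4)
n(-6)*23 = (-3 - 35/4*(-6) + (¼)*(-6)²)*23 = (-3 + 105/2 + (¼)*36)*23 = (-3 + 105/2 + 9)*23 = (117/2)*23 = 2691/2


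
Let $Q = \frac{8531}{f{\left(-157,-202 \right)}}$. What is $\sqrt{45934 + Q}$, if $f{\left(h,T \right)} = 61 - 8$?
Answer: $\frac{\sqrt{129480749}}{53} \approx 214.7$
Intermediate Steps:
$f{\left(h,T \right)} = 53$ ($f{\left(h,T \right)} = 61 - 8 = 53$)
$Q = \frac{8531}{53} \approx 160.96$
$\sqrt{45934 + Q} = \sqrt{45934 + \frac{8531}{53}} = \sqrt{\frac{2443033}{53}} = \frac{\sqrt{129480749}}{53}$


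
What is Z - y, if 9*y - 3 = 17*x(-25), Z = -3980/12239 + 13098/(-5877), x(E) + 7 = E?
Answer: 4140011365/71928603 ≈ 57.557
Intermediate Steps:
x(E) = -7 + E
Z = -61232294/23976201 (Z = -3980*1/12239 + 13098*(-1/5877) = -3980/12239 - 4366/1959 = -61232294/23976201 ≈ -2.5539)
y = -541/9 (y = ⅓ + (17*(-7 - 25))/9 = ⅓ + (17*(-32))/9 = ⅓ + (⅑)*(-544) = ⅓ - 544/9 = -541/9 ≈ -60.111)
Z - y = -61232294/23976201 - 1*(-541/9) = -61232294/23976201 + 541/9 = 4140011365/71928603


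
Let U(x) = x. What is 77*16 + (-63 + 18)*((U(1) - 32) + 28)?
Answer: 1367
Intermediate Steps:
77*16 + (-63 + 18)*((U(1) - 32) + 28) = 77*16 + (-63 + 18)*((1 - 32) + 28) = 1232 - 45*(-31 + 28) = 1232 - 45*(-3) = 1232 + 135 = 1367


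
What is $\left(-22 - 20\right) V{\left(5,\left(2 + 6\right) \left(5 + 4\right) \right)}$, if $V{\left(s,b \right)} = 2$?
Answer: $-84$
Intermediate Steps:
$\left(-22 - 20\right) V{\left(5,\left(2 + 6\right) \left(5 + 4\right) \right)} = \left(-22 - 20\right) 2 = \left(-42\right) 2 = -84$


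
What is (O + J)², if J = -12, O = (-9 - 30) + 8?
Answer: 1849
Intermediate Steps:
O = -31 (O = -39 + 8 = -31)
(O + J)² = (-31 - 12)² = (-43)² = 1849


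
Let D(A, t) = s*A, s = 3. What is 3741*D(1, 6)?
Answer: 11223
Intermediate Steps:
D(A, t) = 3*A
3741*D(1, 6) = 3741*(3*1) = 3741*3 = 11223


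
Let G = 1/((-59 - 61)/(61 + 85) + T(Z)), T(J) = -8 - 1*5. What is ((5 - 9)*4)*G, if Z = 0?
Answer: 1168/1009 ≈ 1.1576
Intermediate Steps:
T(J) = -13 (T(J) = -8 - 5 = -13)
G = -73/1009 (G = 1/((-59 - 61)/(61 + 85) - 13) = 1/(-120/146 - 13) = 1/(-120*1/146 - 13) = 1/(-60/73 - 13) = 1/(-1009/73) = -73/1009 ≈ -0.072349)
((5 - 9)*4)*G = ((5 - 9)*4)*(-73/1009) = -4*4*(-73/1009) = -16*(-73/1009) = 1168/1009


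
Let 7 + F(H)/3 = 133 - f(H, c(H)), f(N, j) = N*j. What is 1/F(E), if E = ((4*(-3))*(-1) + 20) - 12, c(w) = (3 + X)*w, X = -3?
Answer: 1/378 ≈ 0.0026455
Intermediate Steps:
c(w) = 0 (c(w) = (3 - 3)*w = 0*w = 0)
E = 20 (E = (-12*(-1) + 20) - 12 = (12 + 20) - 12 = 32 - 12 = 20)
F(H) = 378 (F(H) = -21 + 3*(133 - H*0) = -21 + 3*(133 - 1*0) = -21 + 3*(133 + 0) = -21 + 3*133 = -21 + 399 = 378)
1/F(E) = 1/378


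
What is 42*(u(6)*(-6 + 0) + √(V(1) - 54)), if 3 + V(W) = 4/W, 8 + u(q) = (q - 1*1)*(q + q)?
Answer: -13104 + 42*I*√53 ≈ -13104.0 + 305.76*I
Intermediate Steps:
u(q) = -8 + 2*q*(-1 + q) (u(q) = -8 + (q - 1*1)*(q + q) = -8 + (q - 1)*(2*q) = -8 + (-1 + q)*(2*q) = -8 + 2*q*(-1 + q))
V(W) = -3 + 4/W
42*(u(6)*(-6 + 0) + √(V(1) - 54)) = 42*((-8 - 2*6 + 2*6²)*(-6 + 0) + √((-3 + 4/1) - 54)) = 42*((-8 - 12 + 2*36)*(-6) + √((-3 + 4*1) - 54)) = 42*((-8 - 12 + 72)*(-6) + √((-3 + 4) - 54)) = 42*(52*(-6) + √(1 - 54)) = 42*(-312 + √(-53)) = 42*(-312 + I*√53) = -13104 + 42*I*√53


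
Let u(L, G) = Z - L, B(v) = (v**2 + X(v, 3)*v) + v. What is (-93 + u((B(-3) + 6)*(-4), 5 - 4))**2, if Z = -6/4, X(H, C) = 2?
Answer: 19881/4 ≈ 4970.3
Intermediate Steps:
Z = -3/2 (Z = -6*1/4 = -3/2 ≈ -1.5000)
B(v) = v**2 + 3*v (B(v) = (v**2 + 2*v) + v = v**2 + 3*v)
u(L, G) = -3/2 - L
(-93 + u((B(-3) + 6)*(-4), 5 - 4))**2 = (-93 + (-3/2 - (-3*(3 - 3) + 6)*(-4)))**2 = (-93 + (-3/2 - (-3*0 + 6)*(-4)))**2 = (-93 + (-3/2 - (0 + 6)*(-4)))**2 = (-93 + (-3/2 - 6*(-4)))**2 = (-93 + (-3/2 - 1*(-24)))**2 = (-93 + (-3/2 + 24))**2 = (-93 + 45/2)**2 = (-141/2)**2 = 19881/4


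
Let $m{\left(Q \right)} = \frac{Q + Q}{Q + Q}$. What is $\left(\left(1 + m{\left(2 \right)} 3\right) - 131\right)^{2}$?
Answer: $16129$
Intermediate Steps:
$m{\left(Q \right)} = 1$ ($m{\left(Q \right)} = \frac{2 Q}{2 Q} = 2 Q \frac{1}{2 Q} = 1$)
$\left(\left(1 + m{\left(2 \right)} 3\right) - 131\right)^{2} = \left(\left(1 + 1 \cdot 3\right) - 131\right)^{2} = \left(\left(1 + 3\right) - 131\right)^{2} = \left(4 - 131\right)^{2} = \left(-127\right)^{2} = 16129$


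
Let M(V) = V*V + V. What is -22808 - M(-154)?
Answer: -46370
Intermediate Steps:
M(V) = V + V² (M(V) = V² + V = V + V²)
-22808 - M(-154) = -22808 - (-154)*(1 - 154) = -22808 - (-154)*(-153) = -22808 - 1*23562 = -22808 - 23562 = -46370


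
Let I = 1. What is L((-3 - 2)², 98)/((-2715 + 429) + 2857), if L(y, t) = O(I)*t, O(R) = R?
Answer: 98/571 ≈ 0.17163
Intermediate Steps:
L(y, t) = t (L(y, t) = 1*t = t)
L((-3 - 2)², 98)/((-2715 + 429) + 2857) = 98/((-2715 + 429) + 2857) = 98/(-2286 + 2857) = 98/571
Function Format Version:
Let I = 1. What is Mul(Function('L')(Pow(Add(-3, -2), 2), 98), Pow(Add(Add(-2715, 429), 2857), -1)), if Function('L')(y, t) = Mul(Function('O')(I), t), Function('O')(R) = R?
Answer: Rational(98, 571) ≈ 0.17163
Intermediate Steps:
Function('L')(y, t) = t (Function('L')(y, t) = Mul(1, t) = t)
Mul(Function('L')(Pow(Add(-3, -2), 2), 98), Pow(Add(Add(-2715, 429), 2857), -1)) = Mul(98, Pow(Add(Add(-2715, 429), 2857), -1)) = Mul(98, Pow(Add(-2286, 2857), -1)) = Mul(98, Pow(571, -1)) = Mul(98, Rational(1, 571)) = Rational(98, 571)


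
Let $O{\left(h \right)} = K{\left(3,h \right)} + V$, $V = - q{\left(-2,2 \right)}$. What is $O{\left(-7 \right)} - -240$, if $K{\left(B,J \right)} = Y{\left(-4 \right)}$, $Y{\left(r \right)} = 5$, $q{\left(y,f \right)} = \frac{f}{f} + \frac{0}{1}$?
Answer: $244$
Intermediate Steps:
$q{\left(y,f \right)} = 1$ ($q{\left(y,f \right)} = 1 + 0 \cdot 1 = 1 + 0 = 1$)
$K{\left(B,J \right)} = 5$
$V = -1$ ($V = \left(-1\right) 1 = -1$)
$O{\left(h \right)} = 4$ ($O{\left(h \right)} = 5 - 1 = 4$)
$O{\left(-7 \right)} - -240 = 4 - -240 = 4 + 240 = 244$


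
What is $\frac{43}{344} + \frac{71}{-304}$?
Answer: $- \frac{33}{304} \approx -0.10855$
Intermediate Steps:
$\frac{43}{344} + \frac{71}{-304} = 43 \cdot \frac{1}{344} + 71 \left(- \frac{1}{304}\right) = \frac{1}{8} - \frac{71}{304} = - \frac{33}{304}$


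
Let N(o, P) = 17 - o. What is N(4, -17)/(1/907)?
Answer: 11791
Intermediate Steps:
N(4, -17)/(1/907) = (17 - 1*4)/(1/907) = (17 - 4)/(1/907) = 13*907 = 11791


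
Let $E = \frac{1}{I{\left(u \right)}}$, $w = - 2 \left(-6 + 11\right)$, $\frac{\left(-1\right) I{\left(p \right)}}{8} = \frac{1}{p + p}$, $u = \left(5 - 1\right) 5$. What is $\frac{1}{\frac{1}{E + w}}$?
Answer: $-15$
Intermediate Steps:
$u = 20$ ($u = 4 \cdot 5 = 20$)
$I{\left(p \right)} = - \frac{4}{p}$ ($I{\left(p \right)} = - \frac{8}{p + p} = - \frac{8}{2 p} = - 8 \frac{1}{2 p} = - \frac{4}{p}$)
$w = -10$ ($w = \left(-2\right) 5 = -10$)
$E = -5$ ($E = \frac{1}{\left(-4\right) \frac{1}{20}} = \frac{1}{- \frac{1}{5}} = -5$)
$\frac{1}{\frac{1}{E + w}} = \frac{1}{\frac{1}{-5 - 10}} = \frac{1}{\frac{1}{-15}} = \frac{1}{- \frac{1}{15}} = -15$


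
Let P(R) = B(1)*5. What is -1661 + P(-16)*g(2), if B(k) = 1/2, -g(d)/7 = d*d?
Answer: -1731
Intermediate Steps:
g(d) = -7*d² (g(d) = -7*d*d = -7*d²)
B(k) = ½ (B(k) = 1*(½) = ½)
P(R) = 5/2 (P(R) = (½)*5 = 5/2)
-1661 + P(-16)*g(2) = -1661 + 5*(-7*2²)/2 = -1661 + 5*(-7*4)/2 = -1661 + (5/2)*(-28) = -1661 - 70 = -1731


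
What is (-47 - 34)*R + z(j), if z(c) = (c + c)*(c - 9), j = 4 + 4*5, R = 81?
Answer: -5841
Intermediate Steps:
j = 24 (j = 4 + 20 = 24)
z(c) = 2*c*(-9 + c) (z(c) = (2*c)*(-9 + c) = 2*c*(-9 + c))
(-47 - 34)*R + z(j) = (-47 - 34)*81 + 2*24*(-9 + 24) = -81*81 + 2*24*15 = -6561 + 720 = -5841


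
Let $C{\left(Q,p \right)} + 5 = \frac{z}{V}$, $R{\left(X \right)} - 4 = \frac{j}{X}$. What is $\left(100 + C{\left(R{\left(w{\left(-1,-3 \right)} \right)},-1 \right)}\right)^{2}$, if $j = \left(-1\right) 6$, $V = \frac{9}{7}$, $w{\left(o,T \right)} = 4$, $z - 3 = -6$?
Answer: $\frac{77284}{9} \approx 8587.1$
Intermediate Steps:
$z = -3$ ($z = 3 - 6 = -3$)
$V = \frac{9}{7}$ ($V = 9 \cdot \frac{1}{7} = \frac{9}{7} \approx 1.2857$)
$j = -6$
$R{\left(X \right)} = 4 - \frac{6}{X}$
$C{\left(Q,p \right)} = - \frac{22}{3}$ ($C{\left(Q,p \right)} = -5 - \frac{3}{\frac{9}{7}} = -5 - \frac{7}{3} = - \frac{22}{3}$)
$\left(100 + C{\left(R{\left(w{\left(-1,-3 \right)} \right)},-1 \right)}\right)^{2} = \left(100 - \frac{22}{3}\right)^{2} = \left(\frac{278}{3}\right)^{2} = \frac{77284}{9}$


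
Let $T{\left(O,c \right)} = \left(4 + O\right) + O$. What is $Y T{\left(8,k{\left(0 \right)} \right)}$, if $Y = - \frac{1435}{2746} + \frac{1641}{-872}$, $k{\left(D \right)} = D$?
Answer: $- \frac{14393765}{299314} \approx -48.089$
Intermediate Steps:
$T{\left(O,c \right)} = 4 + 2 O$
$Y = - \frac{2878753}{1197256}$ ($Y = \left(-1435\right) \frac{1}{2746} + 1641 \left(- \frac{1}{872}\right) = - \frac{1435}{2746} - \frac{1641}{872} = - \frac{2878753}{1197256} \approx -2.4045$)
$Y T{\left(8,k{\left(0 \right)} \right)} = - \frac{2878753 \left(4 + 2 \cdot 8\right)}{1197256} = - \frac{2878753 \left(4 + 16\right)}{1197256} = \left(- \frac{2878753}{1197256}\right) 20 = - \frac{14393765}{299314}$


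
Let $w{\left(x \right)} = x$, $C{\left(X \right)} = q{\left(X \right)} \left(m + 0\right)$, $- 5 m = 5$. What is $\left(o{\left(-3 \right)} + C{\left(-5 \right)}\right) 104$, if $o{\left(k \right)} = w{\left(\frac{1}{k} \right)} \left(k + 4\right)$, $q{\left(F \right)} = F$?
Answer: $\frac{1456}{3} \approx 485.33$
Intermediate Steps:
$m = -1$ ($m = \left(- \frac{1}{5}\right) 5 = -1$)
$C{\left(X \right)} = - X$ ($C{\left(X \right)} = X \left(-1 + 0\right) = X \left(-1\right) = - X$)
$o{\left(k \right)} = \frac{4 + k}{k}$ ($o{\left(k \right)} = \frac{k + 4}{k} = \frac{4 + k}{k}$)
$\left(o{\left(-3 \right)} + C{\left(-5 \right)}\right) 104 = \left(\frac{4 - 3}{-3} - -5\right) 104 = \left(\left(- \frac{1}{3}\right) 1 + 5\right) 104 = \left(- \frac{1}{3} + 5\right) 104 = \frac{14}{3} \cdot 104 = \frac{1456}{3}$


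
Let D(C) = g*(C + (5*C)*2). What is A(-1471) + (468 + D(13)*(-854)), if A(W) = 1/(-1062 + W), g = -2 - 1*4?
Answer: 1857195599/2533 ≈ 7.3320e+5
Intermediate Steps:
g = -6 (g = -2 - 4 = -6)
D(C) = -66*C (D(C) = -6*(C + (5*C)*2) = -6*(C + 10*C) = -66*C)
A(-1471) + (468 + D(13)*(-854)) = 1/(-1062 - 1471) + (468 - 66*13*(-854)) = 1/(-2533) + (468 - 858*(-854)) = -1/2533 + (468 + 732732) = -1/2533 + 733200 = 1857195599/2533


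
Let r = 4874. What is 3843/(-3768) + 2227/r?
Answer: -1723241/3060872 ≈ -0.56299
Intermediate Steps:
3843/(-3768) + 2227/r = 3843/(-3768) + 2227/4874 = 3843*(-1/3768) + 2227*(1/4874) = -1281/1256 + 2227/4874 = -1723241/3060872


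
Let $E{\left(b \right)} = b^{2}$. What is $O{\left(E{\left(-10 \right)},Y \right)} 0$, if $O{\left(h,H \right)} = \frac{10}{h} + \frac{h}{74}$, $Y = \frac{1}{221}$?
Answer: $0$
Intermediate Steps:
$Y = \frac{1}{221} \approx 0.0045249$
$O{\left(h,H \right)} = \frac{10}{h} + \frac{h}{74}$ ($O{\left(h,H \right)} = \frac{10}{h} + h \frac{1}{74} = \frac{10}{h} + \frac{h}{74}$)
$O{\left(E{\left(-10 \right)},Y \right)} 0 = \left(\frac{10}{\left(-10\right)^{2}} + \frac{\left(-10\right)^{2}}{74}\right) 0 = \left(\frac{10}{100} + \frac{1}{74} \cdot 100\right) 0 = \left(10 \cdot \frac{1}{100} + \frac{50}{37}\right) 0 = \left(\frac{1}{10} + \frac{50}{37}\right) 0 = \frac{537}{370} \cdot 0 = 0$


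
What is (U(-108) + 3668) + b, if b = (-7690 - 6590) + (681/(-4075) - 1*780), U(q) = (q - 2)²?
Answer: 2884419/4075 ≈ 707.83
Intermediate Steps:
U(q) = (-2 + q)²
b = -61370181/4075 (b = -14280 + (681*(-1/4075) - 780) = -14280 + (-681/4075 - 780) = -14280 - 3179181/4075 = -61370181/4075 ≈ -15060.)
(U(-108) + 3668) + b = ((-2 - 108)² + 3668) - 61370181/4075 = ((-110)² + 3668) - 61370181/4075 = (12100 + 3668) - 61370181/4075 = 15768 - 61370181/4075 = 2884419/4075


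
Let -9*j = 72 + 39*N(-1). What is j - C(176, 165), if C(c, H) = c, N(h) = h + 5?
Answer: -604/3 ≈ -201.33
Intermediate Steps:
N(h) = 5 + h
j = -76/3 (j = -(72 + 39*(5 - 1))/9 = -(72 + 39*4)/9 = -(72 + 156)/9 = -1/9*228 = -76/3 ≈ -25.333)
j - C(176, 165) = -76/3 - 1*176 = -76/3 - 176 = -604/3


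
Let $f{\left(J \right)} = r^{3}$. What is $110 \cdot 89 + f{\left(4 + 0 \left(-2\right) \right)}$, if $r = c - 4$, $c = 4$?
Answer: $9790$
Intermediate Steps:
$r = 0$ ($r = 4 - 4 = 0$)
$f{\left(J \right)} = 0$ ($f{\left(J \right)} = 0^{3} = 0$)
$110 \cdot 89 + f{\left(4 + 0 \left(-2\right) \right)} = 110 \cdot 89 + 0 = 9790 + 0 = 9790$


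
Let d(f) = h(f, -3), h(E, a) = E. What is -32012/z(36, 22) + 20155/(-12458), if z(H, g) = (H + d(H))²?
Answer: -62911127/8072784 ≈ -7.7930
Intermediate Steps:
d(f) = f
z(H, g) = 4*H² (z(H, g) = (H + H)² = (2*H)² = 4*H²)
-32012/z(36, 22) + 20155/(-12458) = -32012/(4*36²) + 20155/(-12458) = -32012/(4*1296) + 20155*(-1/12458) = -32012/5184 - 20155/12458 = -32012*1/5184 - 20155/12458 = -8003/1296 - 20155/12458 = -62911127/8072784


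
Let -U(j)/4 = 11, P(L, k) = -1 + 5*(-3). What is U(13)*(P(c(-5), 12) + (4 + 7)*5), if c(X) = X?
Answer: -1716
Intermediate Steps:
P(L, k) = -16 (P(L, k) = -1 - 15 = -16)
U(j) = -44 (U(j) = -4*11 = -44)
U(13)*(P(c(-5), 12) + (4 + 7)*5) = -44*(-16 + (4 + 7)*5) = -44*(-16 + 11*5) = -44*(-16 + 55) = -44*39 = -1716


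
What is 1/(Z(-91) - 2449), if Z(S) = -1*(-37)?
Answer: -1/2412 ≈ -0.00041459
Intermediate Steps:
Z(S) = 37
1/(Z(-91) - 2449) = 1/(37 - 2449) = 1/(-2412) = -1/2412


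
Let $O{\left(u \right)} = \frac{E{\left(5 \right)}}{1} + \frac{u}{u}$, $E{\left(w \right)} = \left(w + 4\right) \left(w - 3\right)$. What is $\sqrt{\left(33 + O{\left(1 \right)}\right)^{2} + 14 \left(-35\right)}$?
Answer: $3 \sqrt{246} \approx 47.053$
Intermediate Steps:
$E{\left(w \right)} = \left(-3 + w\right) \left(4 + w\right)$ ($E{\left(w \right)} = \left(4 + w\right) \left(-3 + w\right) = \left(-3 + w\right) \left(4 + w\right)$)
$O{\left(u \right)} = 19$ ($O{\left(u \right)} = \frac{-12 + 5 + 5^{2}}{1} + \frac{u}{u} = \left(-12 + 5 + 25\right) 1 + 1 = 18 \cdot 1 + 1 = 18 + 1 = 19$)
$\sqrt{\left(33 + O{\left(1 \right)}\right)^{2} + 14 \left(-35\right)} = \sqrt{\left(33 + 19\right)^{2} + 14 \left(-35\right)} = \sqrt{52^{2} - 490} = \sqrt{2704 - 490} = \sqrt{2214} = 3 \sqrt{246}$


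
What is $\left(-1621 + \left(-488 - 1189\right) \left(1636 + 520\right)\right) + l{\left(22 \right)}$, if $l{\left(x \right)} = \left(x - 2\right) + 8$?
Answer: $-3617205$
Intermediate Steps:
$l{\left(x \right)} = 6 + x$ ($l{\left(x \right)} = \left(-2 + x\right) + 8 = 6 + x$)
$\left(-1621 + \left(-488 - 1189\right) \left(1636 + 520\right)\right) + l{\left(22 \right)} = \left(-1621 + \left(-488 - 1189\right) \left(1636 + 520\right)\right) + \left(6 + 22\right) = \left(-1621 - 3615612\right) + 28 = -3617233 + 28 = -3617205$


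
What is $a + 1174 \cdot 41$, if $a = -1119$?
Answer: $47015$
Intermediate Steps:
$a + 1174 \cdot 41 = -1119 + 1174 \cdot 41 = -1119 + 48134 = 47015$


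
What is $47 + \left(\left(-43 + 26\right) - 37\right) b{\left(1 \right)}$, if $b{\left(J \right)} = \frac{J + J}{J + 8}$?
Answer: $35$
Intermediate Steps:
$b{\left(J \right)} = \frac{2 J}{8 + J}$
$47 + \left(\left(-43 + 26\right) - 37\right) b{\left(1 \right)} = 47 + \left(\left(-43 + 26\right) - 37\right) 2 \cdot 1 \frac{1}{8 + 1} = 47 + \left(-17 - 37\right) 2 \cdot 1 \cdot \frac{1}{9} = 47 - 54 \cdot 2 \cdot 1 \cdot \frac{1}{9} = 47 - 12 = 35$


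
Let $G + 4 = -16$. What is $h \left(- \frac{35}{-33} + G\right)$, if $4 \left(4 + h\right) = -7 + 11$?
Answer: $\frac{625}{11} \approx 56.818$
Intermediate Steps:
$G = -20$ ($G = -4 - 16 = -20$)
$h = -3$ ($h = -4 + \frac{-7 + 11}{4} = -4 + \frac{1}{4} \cdot 4 = -4 + 1 = -3$)
$h \left(- \frac{35}{-33} + G\right) = - 3 \left(- \frac{35}{-33} - 20\right) = - 3 \left(\left(-35\right) \left(- \frac{1}{33}\right) - 20\right) = - 3 \left(\frac{35}{33} - 20\right) = \left(-3\right) \left(- \frac{625}{33}\right) = \frac{625}{11}$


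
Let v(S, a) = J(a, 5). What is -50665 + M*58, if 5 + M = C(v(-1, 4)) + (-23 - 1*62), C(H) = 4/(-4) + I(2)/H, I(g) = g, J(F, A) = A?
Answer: -279599/5 ≈ -55920.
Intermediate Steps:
v(S, a) = 5
C(H) = -1 + 2/H (C(H) = 4/(-4) + 2/H = 4*(-¼) + 2/H = -1 + 2/H)
M = -453/5 (M = -5 + ((2 - 1*5)/5 + (-23 - 1*62)) = -5 + ((2 - 5)/5 + (-23 - 62)) = -5 + ((⅕)*(-3) - 85) = -5 + (-⅗ - 85) = -5 - 428/5 = -453/5 ≈ -90.600)
-50665 + M*58 = -50665 - 453/5*58 = -50665 - 26274/5 = -279599/5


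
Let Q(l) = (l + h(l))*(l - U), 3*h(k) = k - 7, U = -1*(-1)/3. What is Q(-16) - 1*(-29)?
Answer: 3740/9 ≈ 415.56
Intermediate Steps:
U = ⅓ (U = 1*(⅓) = ⅓ ≈ 0.33333)
h(k) = -7/3 + k/3 (h(k) = (k - 7)/3 = (-7 + k)/3 = -7/3 + k/3)
Q(l) = (-7/3 + 4*l/3)*(-⅓ + l) (Q(l) = (l + (-7/3 + l/3))*(l - 1*⅓) = (-7/3 + 4*l/3)*(l - ⅓) = (-7/3 + 4*l/3)*(-⅓ + l))
Q(-16) - 1*(-29) = (7/9 - 25/9*(-16) + (4/3)*(-16)²) - 1*(-29) = (7/9 + 400/9 + (4/3)*256) + 29 = (7/9 + 400/9 + 1024/3) + 29 = 3479/9 + 29 = 3740/9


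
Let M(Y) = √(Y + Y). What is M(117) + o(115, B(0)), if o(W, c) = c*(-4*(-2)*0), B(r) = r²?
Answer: 3*√26 ≈ 15.297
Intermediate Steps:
M(Y) = √2*√Y (M(Y) = √(2*Y) = √2*√Y)
o(W, c) = 0 (o(W, c) = c*(8*0) = c*0 = 0)
M(117) + o(115, B(0)) = √2*√117 + 0 = √2*(3*√13) + 0 = 3*√26 + 0 = 3*√26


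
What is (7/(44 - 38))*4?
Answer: 14/3 ≈ 4.6667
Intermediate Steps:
(7/(44 - 38))*4 = (7/6)*4 = 14/3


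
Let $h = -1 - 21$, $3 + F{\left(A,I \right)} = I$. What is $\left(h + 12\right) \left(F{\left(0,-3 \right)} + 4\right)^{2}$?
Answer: $-40$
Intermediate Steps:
$F{\left(A,I \right)} = -3 + I$
$h = -22$ ($h = -1 - 21 = -22$)
$\left(h + 12\right) \left(F{\left(0,-3 \right)} + 4\right)^{2} = \left(-22 + 12\right) \left(\left(-3 - 3\right) + 4\right)^{2} = - 10 \left(-6 + 4\right)^{2} = - 10 \left(-2\right)^{2} = \left(-10\right) 4 = -40$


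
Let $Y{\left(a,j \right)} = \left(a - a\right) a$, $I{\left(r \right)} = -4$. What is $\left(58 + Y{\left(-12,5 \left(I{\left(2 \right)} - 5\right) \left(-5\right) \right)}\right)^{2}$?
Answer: $3364$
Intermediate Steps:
$Y{\left(a,j \right)} = 0$ ($Y{\left(a,j \right)} = 0 a = 0$)
$\left(58 + Y{\left(-12,5 \left(I{\left(2 \right)} - 5\right) \left(-5\right) \right)}\right)^{2} = \left(58 + 0\right)^{2} = 58^{2} = 3364$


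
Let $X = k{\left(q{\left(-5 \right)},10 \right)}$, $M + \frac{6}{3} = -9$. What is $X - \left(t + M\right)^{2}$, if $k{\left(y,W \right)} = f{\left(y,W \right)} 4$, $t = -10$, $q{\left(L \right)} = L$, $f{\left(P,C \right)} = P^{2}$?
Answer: $-341$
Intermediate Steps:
$M = -11$ ($M = -2 - 9 = -11$)
$k{\left(y,W \right)} = 4 y^{2}$ ($k{\left(y,W \right)} = y^{2} \cdot 4 = 4 y^{2}$)
$X = 100$ ($X = 4 \left(-5\right)^{2} = 4 \cdot 25 = 100$)
$X - \left(t + M\right)^{2} = 100 - \left(-10 - 11\right)^{2} = 100 - \left(-21\right)^{2} = 100 - 441 = -341$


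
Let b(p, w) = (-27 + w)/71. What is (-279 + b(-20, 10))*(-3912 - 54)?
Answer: 78629916/71 ≈ 1.1075e+6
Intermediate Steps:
b(p, w) = -27/71 + w/71 (b(p, w) = (-27 + w)*(1/71) = -27/71 + w/71)
(-279 + b(-20, 10))*(-3912 - 54) = (-279 + (-27/71 + (1/71)*10))*(-3912 - 54) = (-279 + (-27/71 + 10/71))*(-3966) = (-279 - 17/71)*(-3966) = -19826/71*(-3966) = 78629916/71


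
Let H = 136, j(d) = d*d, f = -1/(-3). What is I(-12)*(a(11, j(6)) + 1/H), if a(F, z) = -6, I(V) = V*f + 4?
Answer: 0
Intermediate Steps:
f = ⅓ (f = -1*(-⅓) = ⅓ ≈ 0.33333)
j(d) = d²
I(V) = 4 + V/3 (I(V) = V*(⅓) + 4 = V/3 + 4 = 4 + V/3)
I(-12)*(a(11, j(6)) + 1/H) = (4 + (⅓)*(-12))*(-6 + 1/136) = (4 - 4)*(-6 + 1/136) = 0*(-815/136) = 0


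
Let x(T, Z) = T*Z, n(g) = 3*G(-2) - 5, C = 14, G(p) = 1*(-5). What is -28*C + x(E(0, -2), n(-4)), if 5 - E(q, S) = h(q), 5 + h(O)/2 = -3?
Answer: -812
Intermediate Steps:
G(p) = -5
h(O) = -16 (h(O) = -10 + 2*(-3) = -10 - 6 = -16)
E(q, S) = 21 (E(q, S) = 5 - 1*(-16) = 5 + 16 = 21)
n(g) = -20 (n(g) = 3*(-5) - 5 = -15 - 5 = -20)
-28*C + x(E(0, -2), n(-4)) = -28*14 + 21*(-20) = -392 - 420 = -812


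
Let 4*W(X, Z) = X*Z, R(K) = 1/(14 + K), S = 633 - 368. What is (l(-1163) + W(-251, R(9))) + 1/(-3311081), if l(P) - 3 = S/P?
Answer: 15545418299/354272422676 ≈ 0.043880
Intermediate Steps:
S = 265
W(X, Z) = X*Z/4 (W(X, Z) = (X*Z)/4 = X*Z/4)
l(P) = 3 + 265/P
(l(-1163) + W(-251, R(9))) + 1/(-3311081) = ((3 + 265/(-1163)) + (1/4)*(-251)/(14 + 9)) + 1/(-3311081) = ((3 + 265*(-1/1163)) + (1/4)*(-251)/23) - 1/3311081 = ((3 - 265/1163) + (1/4)*(-251)*(1/23)) - 1/3311081 = (3224/1163 - 251/92) - 1/3311081 = 4695/106996 - 1/3311081 = 15545418299/354272422676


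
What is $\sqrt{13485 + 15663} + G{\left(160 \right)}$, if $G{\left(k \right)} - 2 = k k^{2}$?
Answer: $4096002 + 2 \sqrt{7287} \approx 4.0962 \cdot 10^{6}$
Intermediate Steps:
$G{\left(k \right)} = 2 + k^{3}$ ($G{\left(k \right)} = 2 + k k^{2} = 2 + k^{3}$)
$\sqrt{13485 + 15663} + G{\left(160 \right)} = \sqrt{13485 + 15663} + \left(2 + 160^{3}\right) = \sqrt{29148} + \left(2 + 4096000\right) = 2 \sqrt{7287} + 4096002 = 4096002 + 2 \sqrt{7287}$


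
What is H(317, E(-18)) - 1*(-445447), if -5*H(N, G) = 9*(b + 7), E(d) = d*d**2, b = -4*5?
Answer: 2227352/5 ≈ 4.4547e+5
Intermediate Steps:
b = -20
E(d) = d**3
H(N, G) = 117/5 (H(N, G) = -9*(-20 + 7)/5 = -9*(-13)/5 = -1/5*(-117) = 117/5)
H(317, E(-18)) - 1*(-445447) = 117/5 - 1*(-445447) = 117/5 + 445447 = 2227352/5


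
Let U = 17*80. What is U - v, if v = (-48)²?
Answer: -944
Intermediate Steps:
U = 1360
v = 2304
U - v = 1360 - 1*2304 = 1360 - 2304 = -944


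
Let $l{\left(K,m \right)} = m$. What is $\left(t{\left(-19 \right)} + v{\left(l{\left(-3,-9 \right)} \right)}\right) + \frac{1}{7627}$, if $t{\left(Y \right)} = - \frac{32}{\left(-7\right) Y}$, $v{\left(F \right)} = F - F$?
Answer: $- \frac{243931}{1014391} \approx -0.24047$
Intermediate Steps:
$v{\left(F \right)} = 0$
$t{\left(Y \right)} = \frac{32}{7 Y}$ ($t{\left(Y \right)} = - 32 \left(- \frac{1}{7 Y}\right) = \frac{32}{7 Y}$)
$\left(t{\left(-19 \right)} + v{\left(l{\left(-3,-9 \right)} \right)}\right) + \frac{1}{7627} = \left(\frac{32}{7 \left(-19\right)} + 0\right) + \frac{1}{7627} = \left(\frac{32}{7} \left(- \frac{1}{19}\right) + 0\right) + \frac{1}{7627} = \left(- \frac{32}{133} + 0\right) + \frac{1}{7627} = - \frac{32}{133} + \frac{1}{7627} = - \frac{243931}{1014391}$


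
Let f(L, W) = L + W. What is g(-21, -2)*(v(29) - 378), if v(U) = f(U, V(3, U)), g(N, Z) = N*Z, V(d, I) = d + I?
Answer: -13314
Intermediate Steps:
V(d, I) = I + d
v(U) = 3 + 2*U (v(U) = U + (U + 3) = U + (3 + U) = 3 + 2*U)
g(-21, -2)*(v(29) - 378) = (-21*(-2))*((3 + 2*29) - 378) = 42*((3 + 58) - 378) = 42*(61 - 378) = 42*(-317) = -13314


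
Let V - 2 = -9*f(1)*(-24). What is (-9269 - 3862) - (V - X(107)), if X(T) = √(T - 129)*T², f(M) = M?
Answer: -13349 + 11449*I*√22 ≈ -13349.0 + 53701.0*I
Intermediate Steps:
V = 218 (V = 2 - 9*1*(-24) = 2 - 9*(-24) = 2 + 216 = 218)
X(T) = T²*√(-129 + T) (X(T) = √(-129 + T)*T² = T²*√(-129 + T))
(-9269 - 3862) - (V - X(107)) = (-9269 - 3862) - (218 - 107²*√(-129 + 107)) = -13131 - (218 - 11449*√(-22)) = -13131 - (218 - 11449*I*√22) = -13131 + (-218 + 11449*I*√22) = -13349 + 11449*I*√22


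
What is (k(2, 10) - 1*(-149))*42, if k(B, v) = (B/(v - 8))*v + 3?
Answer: 6804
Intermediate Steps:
k(B, v) = 3 + B*v/(-8 + v) (k(B, v) = (B/(-8 + v))*v + 3 = B*v/(-8 + v) + 3 = 3 + B*v/(-8 + v))
(k(2, 10) - 1*(-149))*42 = ((-24 + 3*10 + 2*10)/(-8 + 10) - 1*(-149))*42 = ((-24 + 30 + 20)/2 + 149)*42 = ((½)*26 + 149)*42 = (13 + 149)*42 = 162*42 = 6804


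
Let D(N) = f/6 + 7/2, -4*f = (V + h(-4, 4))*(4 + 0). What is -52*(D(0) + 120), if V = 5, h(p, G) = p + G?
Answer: -19136/3 ≈ -6378.7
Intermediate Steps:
h(p, G) = G + p
f = -5 (f = -(5 + (4 - 4))*(4 + 0)/4 = -(5 + 0)*4/4 = -5*4/4 = -1/4*20 = -5)
D(N) = 8/3 (D(N) = -5/6 + 7/2 = 8/3)
-52*(D(0) + 120) = -52*(8/3 + 120) = -52*368/3 = -19136/3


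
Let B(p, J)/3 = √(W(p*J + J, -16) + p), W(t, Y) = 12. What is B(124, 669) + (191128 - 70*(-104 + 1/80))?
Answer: 1587257/8 + 6*√34 ≈ 1.9844e+5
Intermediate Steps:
B(p, J) = 3*√(12 + p)
B(124, 669) + (191128 - 70*(-104 + 1/80)) = 3*√(12 + 124) + (191128 - 70*(-104 + 1/80)) = 3*√136 + (191128 - 70*(-104 + 1/80)) = 3*(2*√34) + (191128 - 70*(-8319)/80) = 6*√34 + (191128 - 1*(-58233/8)) = 6*√34 + (191128 + 58233/8) = 6*√34 + 1587257/8 = 1587257/8 + 6*√34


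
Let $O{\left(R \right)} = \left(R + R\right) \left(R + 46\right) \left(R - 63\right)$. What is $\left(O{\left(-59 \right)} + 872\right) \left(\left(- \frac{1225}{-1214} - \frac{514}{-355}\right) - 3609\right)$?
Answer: $\frac{144765497923542}{215485} \approx 6.7181 \cdot 10^{8}$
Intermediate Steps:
$O{\left(R \right)} = 2 R \left(-63 + R\right) \left(46 + R\right)$ ($O{\left(R \right)} = 2 R \left(46 + R\right) \left(-63 + R\right) = 2 R \left(-63 + R\right) \left(46 + R\right)$)
$\left(O{\left(-59 \right)} + 872\right) \left(\left(- \frac{1225}{-1214} - \frac{514}{-355}\right) - 3609\right) = \left(2 \left(-59\right) \left(-2898 + \left(-59\right)^{2} - -1003\right) + 872\right) \left(\left(- \frac{1225}{-1214} - \frac{514}{-355}\right) - 3609\right) = \left(2 \left(-59\right) \left(-2898 + 3481 + 1003\right) + 872\right) \left(\left(\left(-1225\right) \left(- \frac{1}{1214}\right) - - \frac{514}{355}\right) - 3609\right) = \left(2 \left(-59\right) 1586 + 872\right) \left(\left(\frac{1225}{1214} + \frac{514}{355}\right) - 3609\right) = \left(-187148 + 872\right) \left(\frac{1058871}{430970} - 3609\right) = \left(-186276\right) \left(- \frac{1554311859}{430970}\right) = \frac{144765497923542}{215485}$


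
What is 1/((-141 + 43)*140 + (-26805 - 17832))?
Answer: -1/58357 ≈ -1.7136e-5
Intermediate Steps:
1/((-141 + 43)*140 + (-26805 - 17832)) = 1/(-98*140 - 44637) = 1/(-13720 - 44637) = 1/(-58357) = -1/58357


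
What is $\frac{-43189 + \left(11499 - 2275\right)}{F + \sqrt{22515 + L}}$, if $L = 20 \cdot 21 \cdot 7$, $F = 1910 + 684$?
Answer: $- \frac{88105210}{6703381} + \frac{33965 \sqrt{25455}}{6703381} \approx -12.335$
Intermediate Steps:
$F = 2594$
$L = 2940$ ($L = 420 \cdot 7 = 2940$)
$\frac{-43189 + \left(11499 - 2275\right)}{F + \sqrt{22515 + L}} = \frac{-43189 + \left(11499 - 2275\right)}{2594 + \sqrt{22515 + 2940}} = \frac{-43189 + 9224}{2594 + \sqrt{25455}} = - \frac{33965}{2594 + \sqrt{25455}}$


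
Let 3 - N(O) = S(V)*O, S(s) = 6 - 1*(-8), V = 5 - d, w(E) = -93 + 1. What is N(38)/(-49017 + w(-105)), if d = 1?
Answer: 529/49109 ≈ 0.010772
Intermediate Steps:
w(E) = -92
V = 4 (V = 5 - 1*1 = 5 - 1 = 4)
S(s) = 14 (S(s) = 6 + 8 = 14)
N(O) = 3 - 14*O
N(38)/(-49017 + w(-105)) = (3 - 14*38)/(-49017 - 92) = (3 - 532)/(-49109) = -529*(-1/49109) = 529/49109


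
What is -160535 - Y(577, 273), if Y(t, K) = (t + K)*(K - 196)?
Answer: -225985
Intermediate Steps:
Y(t, K) = (-196 + K)*(K + t) (Y(t, K) = (K + t)*(-196 + K) = (-196 + K)*(K + t))
-160535 - Y(577, 273) = -160535 - (273² - 196*273 - 196*577 + 273*577) = -160535 - (74529 - 53508 - 113092 + 157521) = -160535 - 1*65450 = -160535 - 65450 = -225985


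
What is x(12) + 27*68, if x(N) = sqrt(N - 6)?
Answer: 1836 + sqrt(6) ≈ 1838.4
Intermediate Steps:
x(N) = sqrt(-6 + N)
x(12) + 27*68 = sqrt(-6 + 12) + 27*68 = sqrt(6) + 1836 = 1836 + sqrt(6)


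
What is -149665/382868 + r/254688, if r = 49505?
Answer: -4790999795/24377971296 ≈ -0.19653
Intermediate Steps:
-149665/382868 + r/254688 = -149665/382868 + 49505/254688 = -4790999795/24377971296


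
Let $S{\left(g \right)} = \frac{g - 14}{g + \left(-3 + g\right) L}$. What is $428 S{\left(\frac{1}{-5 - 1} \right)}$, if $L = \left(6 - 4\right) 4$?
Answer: $\frac{2140}{9} \approx 237.78$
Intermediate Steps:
$L = 8$ ($L = 2 \cdot 4 = 8$)
$S{\left(g \right)} = \frac{-14 + g}{-24 + 9 g}$ ($S{\left(g \right)} = \frac{g - 14}{g + \left(-3 + g\right) 8} = \frac{-14 + g}{g + \left(-24 + 8 g\right)} = \frac{-14 + g}{-24 + 9 g}$)
$428 S{\left(\frac{1}{-5 - 1} \right)} = 428 \frac{-14 + \frac{1}{-5 - 1}}{3 \left(-8 + \frac{3}{-5 - 1}\right)} = 428 \frac{-14 + \frac{1}{-6}}{3 \left(-8 + \frac{3}{-6}\right)} = 428 \frac{-14 - \frac{1}{6}}{3 \left(-8 + 3 \left(- \frac{1}{6}\right)\right)} = 428 \cdot \frac{1}{3} \frac{1}{-8 - \frac{1}{2}} \left(- \frac{85}{6}\right) = 428 \cdot \frac{1}{3} \frac{1}{- \frac{17}{2}} \left(- \frac{85}{6}\right) = 428 \cdot \frac{1}{3} \left(- \frac{2}{17}\right) \left(- \frac{85}{6}\right) = 428 \cdot \frac{5}{9} = \frac{2140}{9}$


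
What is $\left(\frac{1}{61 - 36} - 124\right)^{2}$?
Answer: $\frac{9603801}{625} \approx 15366.0$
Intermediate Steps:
$\left(\frac{1}{61 - 36} - 124\right)^{2} = \left(\frac{1}{25} - 124\right)^{2} = \left(- \frac{3099}{25}\right)^{2} = \frac{9603801}{625}$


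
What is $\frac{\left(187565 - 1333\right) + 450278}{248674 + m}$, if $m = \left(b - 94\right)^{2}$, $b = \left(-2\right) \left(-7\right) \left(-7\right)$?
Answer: $\frac{318255}{142769} \approx 2.2292$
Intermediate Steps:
$b = -98$ ($b = 14 \left(-7\right) = -98$)
$m = 36864$ ($m = \left(-98 - 94\right)^{2} = \left(-192\right)^{2} = 36864$)
$\frac{\left(187565 - 1333\right) + 450278}{248674 + m} = \frac{\left(187565 - 1333\right) + 450278}{248674 + 36864} = \frac{\left(187565 - 1333\right) + 450278}{285538} = \left(186232 + 450278\right) \frac{1}{285538} = 636510 \cdot \frac{1}{285538} = \frac{318255}{142769}$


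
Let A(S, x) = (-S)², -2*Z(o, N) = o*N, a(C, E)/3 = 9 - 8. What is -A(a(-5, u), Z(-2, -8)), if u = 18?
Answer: -9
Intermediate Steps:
a(C, E) = 3 (a(C, E) = 3*(9 - 8) = 3*1 = 3)
Z(o, N) = -N*o/2 (Z(o, N) = -o*N/2 = -N*o/2)
A(S, x) = S²
-A(a(-5, u), Z(-2, -8)) = -1*3² = -1*9 = -9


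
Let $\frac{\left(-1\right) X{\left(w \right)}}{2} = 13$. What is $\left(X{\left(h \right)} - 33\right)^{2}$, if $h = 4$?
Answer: $3481$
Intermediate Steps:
$X{\left(w \right)} = -26$ ($X{\left(w \right)} = \left(-2\right) 13 = -26$)
$\left(X{\left(h \right)} - 33\right)^{2} = \left(-26 - 33\right)^{2} = \left(-59\right)^{2} = 3481$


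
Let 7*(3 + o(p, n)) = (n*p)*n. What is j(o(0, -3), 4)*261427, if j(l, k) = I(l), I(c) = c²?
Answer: 2352843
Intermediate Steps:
o(p, n) = -3 + p*n²/7 (o(p, n) = -3 + ((n*p)*n)/7 = -3 + (p*n²)/7 = -3 + p*n²/7)
j(l, k) = l²
j(o(0, -3), 4)*261427 = (-3 + (⅐)*0*(-3)²)²*261427 = (-3 + (⅐)*0*9)²*261427 = (-3 + 0)²*261427 = (-3)²*261427 = 9*261427 = 2352843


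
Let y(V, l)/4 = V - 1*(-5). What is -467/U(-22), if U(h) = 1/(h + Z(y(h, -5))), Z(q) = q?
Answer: 42030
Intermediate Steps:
y(V, l) = 20 + 4*V (y(V, l) = 4*(V - 1*(-5)) = 4*(V + 5) = 4*(5 + V) = 20 + 4*V)
U(h) = 1/(20 + 5*h) (U(h) = 1/(h + (20 + 4*h)) = 1/(20 + 5*h))
-467/U(-22) = -467/(1/(5*(4 - 22))) = -467/((⅕)/(-18)) = -467/((⅕)*(-1/18)) = -467/(-1/90) = -467*(-90) = 42030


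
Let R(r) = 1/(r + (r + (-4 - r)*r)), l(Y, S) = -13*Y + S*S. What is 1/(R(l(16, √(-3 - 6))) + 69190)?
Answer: 46655/3228059449 ≈ 1.4453e-5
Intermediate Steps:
l(Y, S) = S² - 13*Y (l(Y, S) = -13*Y + S² = S² - 13*Y)
R(r) = 1/(2*r + r*(-4 - r)) (R(r) = 1/(r + (r + r*(-4 - r))) = 1/(2*r + r*(-4 - r)))
1/(R(l(16, √(-3 - 6))) + 69190) = 1/(-1/(((√(-3 - 6))² - 13*16)*(2 + ((√(-3 - 6))² - 13*16))) + 69190) = 1/(-1/(((√(-9))² - 208)*(2 + ((√(-9))² - 208))) + 69190) = 1/(-1/(((3*I)² - 208)*(2 + ((3*I)² - 208))) + 69190) = 1/(-1/((-9 - 208)*(2 + (-9 - 208))) + 69190) = 1/(-1/(-217*(2 - 217)) + 69190) = 1/(-1*(-1/217)/(-215) + 69190) = 1/(-1*(-1/217)*(-1/215) + 69190) = 1/(-1/46655 + 69190) = 1/(3228059449/46655) = 46655/3228059449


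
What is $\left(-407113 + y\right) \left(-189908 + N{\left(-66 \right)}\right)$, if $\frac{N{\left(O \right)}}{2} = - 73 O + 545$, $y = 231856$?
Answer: $31402899774$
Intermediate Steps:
$N{\left(O \right)} = 1090 - 146 O$ ($N{\left(O \right)} = 2 \left(- 73 O + 545\right) = 2 \left(545 - 73 O\right) = 1090 - 146 O$)
$\left(-407113 + y\right) \left(-189908 + N{\left(-66 \right)}\right) = \left(-407113 + 231856\right) \left(-189908 + \left(1090 - -9636\right)\right) = - 175257 \left(-189908 + \left(1090 + 9636\right)\right) = - 175257 \left(-189908 + 10726\right) = \left(-175257\right) \left(-179182\right) = 31402899774$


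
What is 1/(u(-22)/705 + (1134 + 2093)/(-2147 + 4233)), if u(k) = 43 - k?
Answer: 42018/68875 ≈ 0.61006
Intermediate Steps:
1/(u(-22)/705 + (1134 + 2093)/(-2147 + 4233)) = 1/((43 - 1*(-22))/705 + (1134 + 2093)/(-2147 + 4233)) = 1/((43 + 22)*(1/705) + 3227/2086) = 1/(65*(1/705) + 3227*(1/2086)) = 1/(13/141 + 461/298) = 1/(68875/42018) = 42018/68875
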